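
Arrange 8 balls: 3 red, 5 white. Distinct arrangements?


8!/(3!×5!) = 56

56


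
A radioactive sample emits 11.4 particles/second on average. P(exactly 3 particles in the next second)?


Poisson(λ=11.4): P(X=3) = e^(-λ)×λ^k/k!
= e^(-11.4) × 11.4^3 / 3!
≈ 1.119548484e-05 × 1481.544 / 6 ≈ 0.002764

P(X=3) ≈ 0.002764 ≈ 0.28%


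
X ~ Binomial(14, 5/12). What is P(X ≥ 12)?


P(X ≥ 12) = Σ P(X=i) for i=12..14
P(X=12) = 1088623046875/1283918464548864
P(X=13) = 59814453125/641959232274432
P(X=14) = 6103515625/1283918464548864
Sum = 202392578125/213986410758144

P(X ≥ 12) = 202392578125/213986410758144 ≈ 0.09%


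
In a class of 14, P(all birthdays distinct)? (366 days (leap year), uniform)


P(all different) = Π(366-i)/366 for i=0..13
= (366/366)×(365/366)×...×(353/366)
= 0.777440

P ≈ 0.7774 ≈ 77.74%


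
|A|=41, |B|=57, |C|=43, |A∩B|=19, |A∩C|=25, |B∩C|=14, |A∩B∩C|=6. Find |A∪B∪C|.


|A∪B∪C| = 41+57+43-19-25-14+6 = 89

|A∪B∪C| = 89


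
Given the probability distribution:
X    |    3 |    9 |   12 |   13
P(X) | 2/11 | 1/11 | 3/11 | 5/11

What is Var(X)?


E[X] = 116/11
E[X²] = 1376/11
Var(X) = E[X²] - (E[X])² = 1376/11 - 13456/121 = 1680/121

Var(X) = 1680/121 ≈ 13.8843


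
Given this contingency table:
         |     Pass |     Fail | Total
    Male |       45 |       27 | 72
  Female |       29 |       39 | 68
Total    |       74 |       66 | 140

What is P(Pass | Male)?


P(Pass | Male) = 45/(45+27) = 45/72 = 5/8

P(Pass|Male) = 5/8 ≈ 62.50%


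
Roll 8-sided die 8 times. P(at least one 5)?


P(no 5)^8 = (7/8)^8 = 5764801/16777216
P(≥1) = 1 - 5764801/16777216 = 11012415/16777216

P = 11012415/16777216 ≈ 65.64%


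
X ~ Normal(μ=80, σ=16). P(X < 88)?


z = (88-80)/16 = 0.5
P(Z < 0.5) = 0.6915

P(X < 88) ≈ 0.6915


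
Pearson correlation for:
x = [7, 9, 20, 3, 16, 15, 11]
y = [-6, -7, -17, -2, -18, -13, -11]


n=7, Σx=81, Σy=-74, Σxy=-1055, Σx²=1141, Σy²=992
r = (7×(-1055) - 81×(-74))/√((7×1141 - 81²)(7×992 - (-74)²))
= -1391/√(1426×1468) = -1391/√2093368 ≈ -1391/1446.8476 ≈ -0.9614

r ≈ -0.9614


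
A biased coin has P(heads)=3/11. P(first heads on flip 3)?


Geometric: P(X=3) = (1-p)^(k-1)×p = (8/11)^2×3/11 = 192/1331

P(X=3) = 192/1331 ≈ 14.43%


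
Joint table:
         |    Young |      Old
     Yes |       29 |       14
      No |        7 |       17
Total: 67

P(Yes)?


P(Yes) = (29+14)/67 = 43/67

P(Yes) = 43/67 ≈ 64.18%


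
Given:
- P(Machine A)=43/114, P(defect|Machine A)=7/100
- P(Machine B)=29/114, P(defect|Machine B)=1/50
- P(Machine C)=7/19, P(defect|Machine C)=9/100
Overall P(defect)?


P(B) = Σ P(B|Aᵢ)×P(Aᵢ)
  7/100×43/114 = 301/11400
  1/50×29/114 = 29/5700
  9/100×7/19 = 63/1900
Sum = 737/11400

P(defect) = 737/11400 ≈ 6.46%


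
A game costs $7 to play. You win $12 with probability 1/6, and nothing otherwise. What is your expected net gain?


E[gain] = (12-7)×1/6 + (-7)×5/6
= 5/6 - 35/6 = -5

Expected net gain = $-5 ≈ $-5.00


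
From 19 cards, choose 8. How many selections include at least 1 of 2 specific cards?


Complement: C(19,8) - C(17,8) = 75582 - 24310 = 51272

51272


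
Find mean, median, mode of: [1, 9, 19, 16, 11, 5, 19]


Sorted: [1, 5, 9, 11, 16, 19, 19]
Mean = 80/7
Median = 11
Freq: {1: 1, 9: 1, 19: 2, 16: 1, 11: 1, 5: 1}
Mode: [19]

Mean=80/7, Median=11, Mode=19


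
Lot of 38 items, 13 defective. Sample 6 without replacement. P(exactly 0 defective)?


Hypergeometric: C(13,0)×C(25,6)/C(38,6)
= 1×177100/2760681 = 2300/35853

P(X=0) = 2300/35853 ≈ 6.42%


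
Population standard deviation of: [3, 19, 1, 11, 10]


Mean = 44/5
  (3-44/5)²=841/25
  (19-44/5)²=2601/25
  (1-44/5)²=1521/25
  (11-44/5)²=121/25
  (10-44/5)²=36/25
Σ(x-μ)² = 1024/5
σ² = (1024/5)/5 = 1024/25

σ = √(1024/25) ≈ 6.4000


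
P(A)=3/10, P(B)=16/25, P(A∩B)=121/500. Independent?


P(A)×P(B) = 24/125
P(A∩B) = 121/500
Not equal → NOT independent

No, not independent


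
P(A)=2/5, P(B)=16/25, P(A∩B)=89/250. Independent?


P(A)×P(B) = 32/125
P(A∩B) = 89/250
Not equal → NOT independent

No, not independent


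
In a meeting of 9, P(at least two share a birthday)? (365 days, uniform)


P(all different) = Π(365-i)/365 for i=0..8
= 0.905376
P(match) = 1 - 0.905376 = 0.094624

P ≈ 0.0946 ≈ 9.46%


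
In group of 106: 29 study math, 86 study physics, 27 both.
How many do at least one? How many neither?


|A∪B| = 29+86-27 = 88
Neither = 106-88 = 18

At least one: 88; Neither: 18


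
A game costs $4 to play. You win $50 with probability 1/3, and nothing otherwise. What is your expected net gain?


E[gain] = (50-4)×1/3 + (-4)×2/3
= 46/3 - 8/3 = 38/3

Expected net gain = $38/3 ≈ $12.67


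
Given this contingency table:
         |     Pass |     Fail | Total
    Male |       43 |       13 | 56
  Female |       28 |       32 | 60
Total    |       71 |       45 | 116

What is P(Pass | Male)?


P(Pass | Male) = 43/(43+13) = 43/56

P(Pass|Male) = 43/56 ≈ 76.79%


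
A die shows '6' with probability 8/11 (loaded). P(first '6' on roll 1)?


Geometric: P(X=1) = (1-p)^(k-1)×p = (3/11)^0×8/11 = 8/11

P(X=1) = 8/11 ≈ 72.73%


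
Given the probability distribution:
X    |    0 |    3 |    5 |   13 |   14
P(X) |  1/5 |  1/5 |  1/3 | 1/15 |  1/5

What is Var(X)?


E[X] = 89/15
E[X²] = 303/5
Var(X) = E[X²] - (E[X])² = 303/5 - 7921/225 = 5714/225

Var(X) = 5714/225 ≈ 25.3956


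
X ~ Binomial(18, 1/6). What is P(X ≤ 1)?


P(X ≤ 1) = Σ P(X=i) for i=0..1
P(X=0) = 3814697265625/101559956668416
P(X=1) = 762939453125/5642219814912
Sum = 17547607421875/101559956668416

P(X ≤ 1) = 17547607421875/101559956668416 ≈ 17.28%


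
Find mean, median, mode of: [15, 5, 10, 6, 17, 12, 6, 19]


Sorted: [5, 6, 6, 10, 12, 15, 17, 19]
Mean = 90/8 = 45/4
Median = 11
Freq: {15: 1, 5: 1, 10: 1, 6: 2, 17: 1, 12: 1, 19: 1}
Mode: [6]

Mean=45/4, Median=11, Mode=6


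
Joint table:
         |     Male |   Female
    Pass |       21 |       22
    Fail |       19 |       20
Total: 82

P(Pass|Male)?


P(Pass|Male) = 21/(21+19) = 21/40

P = 21/40 ≈ 52.50%


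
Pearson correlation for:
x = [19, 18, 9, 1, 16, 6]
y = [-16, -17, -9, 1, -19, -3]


n=6, Σx=69, Σy=-63, Σxy=-1012, Σx²=1059, Σy²=997
r = (6×(-1012) - 69×(-63))/√((6×1059 - 69²)(6×997 - (-63)²))
= -1725/√(1593×2013) = -1725/√3206709 ≈ -1725/1790.7286 ≈ -0.9633

r ≈ -0.9633


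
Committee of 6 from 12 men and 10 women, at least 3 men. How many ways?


Count by #men:
  3M,3W: C(12,3)×C(10,3)=26400
  4M,2W: C(12,4)×C(10,2)=22275
  5M,1W: C(12,5)×C(10,1)=7920
  6M,0W: C(12,6)×C(10,0)=924
Total = 57519

57519


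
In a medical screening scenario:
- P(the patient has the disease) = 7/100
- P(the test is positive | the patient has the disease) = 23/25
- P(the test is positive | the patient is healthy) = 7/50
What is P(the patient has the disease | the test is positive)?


Using Bayes' theorem:
P(A|B) = P(B|A)·P(A) / P(B)

P(the test is positive) = 23/25 × 7/100 + 7/50 × 93/100
= 161/2500 + 651/5000 = 973/5000

P(the patient has the disease|the test is positive) = (161/2500) / (973/5000) = 46/139

P(the patient has the disease|the test is positive) = 46/139 ≈ 33.09%


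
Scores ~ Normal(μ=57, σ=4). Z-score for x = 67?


z = (x - μ)/σ = (67 - 57)/4 = 2.5

z = 2.5


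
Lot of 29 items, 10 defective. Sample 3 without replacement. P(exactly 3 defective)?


Hypergeometric: C(10,3)×C(19,0)/C(29,3)
= 120×1/3654 = 20/609

P(X=3) = 20/609 ≈ 3.28%


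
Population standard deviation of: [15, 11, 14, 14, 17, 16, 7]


Mean = 94/7
  (15-94/7)²=121/49
  (11-94/7)²=289/49
  (14-94/7)²=16/49
  (14-94/7)²=16/49
  (17-94/7)²=625/49
  (16-94/7)²=324/49
  (7-94/7)²=2025/49
Σ(x-μ)² = 488/7
σ² = (488/7)/7 = 488/49

σ = √(488/49) ≈ 3.1558


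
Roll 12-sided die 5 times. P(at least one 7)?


P(no 7)^5 = (11/12)^5 = 161051/248832
P(≥1) = 1 - 161051/248832 = 87781/248832

P = 87781/248832 ≈ 35.28%


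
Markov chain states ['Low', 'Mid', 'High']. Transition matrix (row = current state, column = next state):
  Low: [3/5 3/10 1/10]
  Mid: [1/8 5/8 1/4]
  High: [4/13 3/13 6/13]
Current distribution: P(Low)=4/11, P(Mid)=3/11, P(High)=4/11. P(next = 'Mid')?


P(next=Mid) = Σᵢ P(now=i)×P(i→Mid)
= 4/11×3/10 + 3/11×5/8 + 4/11×3/13
= 6/55 + 15/88 + 12/143 = 189/520

P = 189/520 ≈ 0.3635


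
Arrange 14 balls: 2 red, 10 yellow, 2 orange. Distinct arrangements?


14!/(2!×10!×2!) = 6006

6006


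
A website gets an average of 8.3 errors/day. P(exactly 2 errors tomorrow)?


Poisson(λ=8.3): P(X=2) = e^(-λ)×λ^k/k!
= e^(-8.3) × 8.3^2 / 2!
≈ 0.0002485168271 × 68.89 / 2 ≈ 0.008560

P(X=2) ≈ 0.008560 ≈ 0.86%


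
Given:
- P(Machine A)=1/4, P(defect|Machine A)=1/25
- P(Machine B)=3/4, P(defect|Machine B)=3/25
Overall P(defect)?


P(B) = Σ P(B|Aᵢ)×P(Aᵢ)
  1/25×1/4 = 1/100
  3/25×3/4 = 9/100
Sum = 1/10

P(defect) = 1/10 ≈ 10.00%


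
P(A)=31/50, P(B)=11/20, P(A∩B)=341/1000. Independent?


P(A)×P(B) = 341/1000
P(A∩B) = 341/1000
Equal ✓ → Independent

Yes, independent


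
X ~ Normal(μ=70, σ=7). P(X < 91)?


z = (91-70)/7 = 3.0
P(Z < 3.0) = 0.9987

P(X < 91) ≈ 0.9987


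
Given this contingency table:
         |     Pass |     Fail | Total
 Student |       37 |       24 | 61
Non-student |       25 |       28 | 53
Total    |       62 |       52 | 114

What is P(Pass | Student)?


P(Pass | Student) = 37/(37+24) = 37/61

P(Pass|Student) = 37/61 ≈ 60.66%


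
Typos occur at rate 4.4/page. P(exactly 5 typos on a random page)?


Poisson(λ=4.4): P(X=5) = e^(-λ)×λ^k/k!
= e^(-4.4) × 4.4^5 / 5!
≈ 0.0122773399 × 1649.16224 / 120 ≈ 0.168728

P(X=5) ≈ 0.168728 ≈ 16.87%


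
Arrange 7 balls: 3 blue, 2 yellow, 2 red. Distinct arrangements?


7!/(3!×2!×2!) = 210

210


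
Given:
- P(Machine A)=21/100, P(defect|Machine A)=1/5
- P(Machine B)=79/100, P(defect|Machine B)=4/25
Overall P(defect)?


P(B) = Σ P(B|Aᵢ)×P(Aᵢ)
  1/5×21/100 = 21/500
  4/25×79/100 = 79/625
Sum = 421/2500

P(defect) = 421/2500 ≈ 16.84%


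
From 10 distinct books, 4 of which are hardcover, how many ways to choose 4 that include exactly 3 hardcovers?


Choose 3 of the 4 hardcovers and 1 of the other 6 books:
C(4,3)×C(6,1) = 4×6 = 24

24


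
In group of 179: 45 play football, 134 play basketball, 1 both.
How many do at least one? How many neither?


|A∪B| = 45+134-1 = 178
Neither = 179-178 = 1

At least one: 178; Neither: 1


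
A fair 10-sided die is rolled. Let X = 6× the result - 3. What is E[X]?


E[die] = (1+10)/2 = 11/2
E[X] = 6×11/2 - 3 = 30

E[X] = 30


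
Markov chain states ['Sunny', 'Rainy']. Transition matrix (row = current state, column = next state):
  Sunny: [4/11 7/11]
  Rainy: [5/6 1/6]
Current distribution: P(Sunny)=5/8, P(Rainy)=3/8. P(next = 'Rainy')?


P(next=Rainy) = Σᵢ P(now=i)×P(i→Rainy)
= 5/8×7/11 + 3/8×1/6
= 35/88 + 1/16 = 81/176

P = 81/176 ≈ 0.4602


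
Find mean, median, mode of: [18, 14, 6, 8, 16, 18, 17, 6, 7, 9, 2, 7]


Sorted: [2, 6, 6, 7, 7, 8, 9, 14, 16, 17, 18, 18]
Mean = 128/12 = 32/3
Median = 17/2
Freq: {18: 2, 14: 1, 6: 2, 8: 1, 16: 1, 17: 1, 7: 2, 9: 1, 2: 1}
Mode: [6, 7, 18]

Mean=32/3, Median=17/2, Mode=[6, 7, 18]


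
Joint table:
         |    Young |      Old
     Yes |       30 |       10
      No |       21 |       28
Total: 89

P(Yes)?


P(Yes) = (30+10)/89 = 40/89

P(Yes) = 40/89 ≈ 44.94%


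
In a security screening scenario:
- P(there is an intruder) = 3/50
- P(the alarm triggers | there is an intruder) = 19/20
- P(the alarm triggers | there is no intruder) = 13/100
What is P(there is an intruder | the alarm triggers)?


Using Bayes' theorem:
P(A|B) = P(B|A)·P(A) / P(B)

P(the alarm triggers) = 19/20 × 3/50 + 13/100 × 47/50
= 57/1000 + 611/5000 = 112/625

P(there is an intruder|the alarm triggers) = (57/1000) / (112/625) = 285/896

P(there is an intruder|the alarm triggers) = 285/896 ≈ 31.81%


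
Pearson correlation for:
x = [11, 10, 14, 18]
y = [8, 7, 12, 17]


n=4, Σx=53, Σy=44, Σxy=632, Σx²=741, Σy²=546
r = (4×632 - 53×44)/√((4×741 - 53²)(4×546 - 44²))
= 196/√(155×248) = 196/√38440 ≈ 196/196.0612 ≈ 0.9997

r ≈ 0.9997


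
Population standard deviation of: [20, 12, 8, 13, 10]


Mean = 63/5
  (20-63/5)²=1369/25
  (12-63/5)²=9/25
  (8-63/5)²=529/25
  (13-63/5)²=4/25
  (10-63/5)²=169/25
Σ(x-μ)² = 416/5
σ² = (416/5)/5 = 416/25

σ = √(416/25) ≈ 4.0792


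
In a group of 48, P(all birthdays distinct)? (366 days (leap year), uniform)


P(all different) = Π(366-i)/366 for i=0..47
= (366/366)×(365/366)×...×(319/366)
= 0.039768

P ≈ 0.0398 ≈ 3.98%


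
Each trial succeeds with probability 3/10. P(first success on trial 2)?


Geometric: P(X=2) = (1-p)^(k-1)×p = (7/10)^1×3/10 = 21/100

P(X=2) = 21/100 ≈ 21.00%


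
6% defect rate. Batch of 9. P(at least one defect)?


P(all good) = (47/50)^9 = 1119130473102767/1953125000000000
P(≥1 defect) = 833994526897233/1953125000000000

P = 833994526897233/1953125000000000 ≈ 42.70%


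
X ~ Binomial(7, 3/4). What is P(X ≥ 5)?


P(X ≥ 5) = Σ P(X=i) for i=5..7
P(X=5) = 5103/16384
P(X=6) = 5103/16384
P(X=7) = 2187/16384
Sum = 12393/16384

P(X ≥ 5) = 12393/16384 ≈ 75.64%


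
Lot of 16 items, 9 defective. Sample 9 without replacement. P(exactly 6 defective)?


Hypergeometric: C(9,6)×C(7,3)/C(16,9)
= 84×35/11440 = 147/572

P(X=6) = 147/572 ≈ 25.70%


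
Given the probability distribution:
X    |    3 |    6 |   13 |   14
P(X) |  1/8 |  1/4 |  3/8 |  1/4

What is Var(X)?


E[X] = 41/4
E[X²] = 245/2
Var(X) = E[X²] - (E[X])² = 245/2 - 1681/16 = 279/16

Var(X) = 279/16 ≈ 17.4375


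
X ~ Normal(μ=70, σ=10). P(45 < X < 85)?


z₁=(45-70)/10=-2.5, z₂=(85-70)/10=1.5
P = Φ(1.5) - Φ(-2.5) = 0.933193 - 0.006210 = 0.926983 ≈ 0.9270

P(45 < X < 85) ≈ 0.9270


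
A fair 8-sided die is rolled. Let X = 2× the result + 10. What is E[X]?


E[die] = (1+8)/2 = 9/2
E[X] = 2×9/2 + 10 = 19

E[X] = 19


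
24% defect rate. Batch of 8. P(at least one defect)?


P(all good) = (19/25)^8 = 16983563041/152587890625
P(≥1 defect) = 135604327584/152587890625

P = 135604327584/152587890625 ≈ 88.87%


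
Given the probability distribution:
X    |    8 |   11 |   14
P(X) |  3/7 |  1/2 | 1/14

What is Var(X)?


E[X] = 139/14
E[X²] = 1427/14
Var(X) = E[X²] - (E[X])² = 1427/14 - 19321/196 = 657/196

Var(X) = 657/196 ≈ 3.3520


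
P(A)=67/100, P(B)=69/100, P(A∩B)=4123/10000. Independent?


P(A)×P(B) = 4623/10000
P(A∩B) = 4123/10000
Not equal → NOT independent

No, not independent


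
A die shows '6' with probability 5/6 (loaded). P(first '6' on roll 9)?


Geometric: P(X=9) = (1-p)^(k-1)×p = (1/6)^8×5/6 = 5/10077696

P(X=9) = 5/10077696 ≈ 0.00%


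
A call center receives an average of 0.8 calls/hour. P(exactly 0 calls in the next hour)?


Poisson(λ=0.8): P(X=0) = e^(-λ)×λ^k/k!
= e^(-0.8) × 0.8^0 / 0!
≈ 0.4493289641 × 1 / 1 ≈ 0.449329

P(X=0) ≈ 0.449329 ≈ 44.93%


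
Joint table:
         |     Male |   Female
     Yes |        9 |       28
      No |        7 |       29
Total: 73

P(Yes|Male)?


P(Yes|Male) = 9/(9+7) = 9/16

P = 9/16 ≈ 56.25%


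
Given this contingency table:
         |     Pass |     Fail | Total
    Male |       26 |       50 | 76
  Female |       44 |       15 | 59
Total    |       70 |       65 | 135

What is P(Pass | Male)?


P(Pass | Male) = 26/(26+50) = 26/76 = 13/38

P(Pass|Male) = 13/38 ≈ 34.21%


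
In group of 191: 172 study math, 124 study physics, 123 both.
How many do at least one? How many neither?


|A∪B| = 172+124-123 = 173
Neither = 191-173 = 18

At least one: 173; Neither: 18


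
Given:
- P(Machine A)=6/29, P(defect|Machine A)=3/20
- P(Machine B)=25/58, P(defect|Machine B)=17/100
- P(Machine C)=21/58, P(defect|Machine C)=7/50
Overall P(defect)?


P(B) = Σ P(B|Aᵢ)×P(Aᵢ)
  3/20×6/29 = 9/290
  17/100×25/58 = 17/232
  7/50×21/58 = 147/2900
Sum = 31/200

P(defect) = 31/200 ≈ 15.50%


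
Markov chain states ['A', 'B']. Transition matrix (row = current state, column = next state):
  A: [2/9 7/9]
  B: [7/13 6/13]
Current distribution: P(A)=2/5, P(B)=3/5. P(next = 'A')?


P(next=A) = Σᵢ P(now=i)×P(i→A)
= 2/5×2/9 + 3/5×7/13
= 4/45 + 21/65 = 241/585

P = 241/585 ≈ 0.4120


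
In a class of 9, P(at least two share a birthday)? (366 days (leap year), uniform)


P(all different) = Π(366-i)/366 for i=0..8
= 0.905624
P(match) = 1 - 0.905624 = 0.094376

P ≈ 0.0944 ≈ 9.44%


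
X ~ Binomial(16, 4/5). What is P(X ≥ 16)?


P(X ≥ 16) = Σ P(X=i) for i=16..16
P(X=16) = 4294967296/152587890625
Sum = 4294967296/152587890625

P(X ≥ 16) = 4294967296/152587890625 ≈ 2.81%


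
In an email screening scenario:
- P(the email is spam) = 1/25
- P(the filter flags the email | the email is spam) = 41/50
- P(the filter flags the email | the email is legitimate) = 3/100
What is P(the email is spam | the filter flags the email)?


Using Bayes' theorem:
P(A|B) = P(B|A)·P(A) / P(B)

P(the filter flags the email) = 41/50 × 1/25 + 3/100 × 24/25
= 41/1250 + 18/625 = 77/1250

P(the email is spam|the filter flags the email) = (41/1250) / (77/1250) = 41/77

P(the email is spam|the filter flags the email) = 41/77 ≈ 53.25%


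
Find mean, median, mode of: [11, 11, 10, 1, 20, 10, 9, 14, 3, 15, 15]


Sorted: [1, 3, 9, 10, 10, 11, 11, 14, 15, 15, 20]
Mean = 119/11
Median = 11
Freq: {11: 2, 10: 2, 1: 1, 20: 1, 9: 1, 14: 1, 3: 1, 15: 2}
Mode: [10, 11, 15]

Mean=119/11, Median=11, Mode=[10, 11, 15]


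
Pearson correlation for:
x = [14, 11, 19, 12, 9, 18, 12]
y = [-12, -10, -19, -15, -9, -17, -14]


n=7, Σx=95, Σy=-96, Σxy=-1374, Σx²=1371, Σy²=1396
r = (7×(-1374) - 95×(-96))/√((7×1371 - 95²)(7×1396 - (-96)²))
= -498/√(572×556) = -498/√318032 ≈ -498/563.9433 ≈ -0.8831

r ≈ -0.8831


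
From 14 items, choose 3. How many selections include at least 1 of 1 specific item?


Complement: C(14,3) - C(13,3) = 364 - 286 = 78

78


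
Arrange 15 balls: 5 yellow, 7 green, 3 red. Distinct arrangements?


15!/(5!×7!×3!) = 360360

360360


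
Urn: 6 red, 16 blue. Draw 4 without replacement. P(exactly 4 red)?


Hypergeometric: C(6,4)×C(16,0)/C(22,4)
= 15×1/7315 = 3/1463

P(X=4) = 3/1463 ≈ 0.21%


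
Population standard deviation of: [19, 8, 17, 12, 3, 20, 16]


Mean = 95/7
  (19-95/7)²=1444/49
  (8-95/7)²=1521/49
  (17-95/7)²=576/49
  (12-95/7)²=121/49
  (3-95/7)²=5476/49
  (20-95/7)²=2025/49
  (16-95/7)²=289/49
Σ(x-μ)² = 1636/7
σ² = (1636/7)/7 = 1636/49

σ = √(1636/49) ≈ 5.7782


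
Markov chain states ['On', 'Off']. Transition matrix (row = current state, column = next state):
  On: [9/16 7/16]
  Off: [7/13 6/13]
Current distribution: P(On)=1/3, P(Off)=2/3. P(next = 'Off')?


P(next=Off) = Σᵢ P(now=i)×P(i→Off)
= 1/3×7/16 + 2/3×6/13
= 7/48 + 4/13 = 283/624

P = 283/624 ≈ 0.4535


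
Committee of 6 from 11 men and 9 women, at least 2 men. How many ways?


Count by #men:
  2M,4W: C(11,2)×C(9,4)=6930
  3M,3W: C(11,3)×C(9,3)=13860
  4M,2W: C(11,4)×C(9,2)=11880
  5M,1W: C(11,5)×C(9,1)=4158
  6M,0W: C(11,6)×C(9,0)=462
Total = 37290

37290


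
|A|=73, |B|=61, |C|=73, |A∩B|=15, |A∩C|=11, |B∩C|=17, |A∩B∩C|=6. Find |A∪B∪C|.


|A∪B∪C| = 73+61+73-15-11-17+6 = 170

|A∪B∪C| = 170


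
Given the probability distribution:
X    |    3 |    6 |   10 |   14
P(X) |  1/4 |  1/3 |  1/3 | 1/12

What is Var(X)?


E[X] = 29/4
E[X²] = 767/12
Var(X) = E[X²] - (E[X])² = 767/12 - 841/16 = 545/48

Var(X) = 545/48 ≈ 11.3542


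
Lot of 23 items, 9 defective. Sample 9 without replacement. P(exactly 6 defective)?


Hypergeometric: C(9,6)×C(14,3)/C(23,9)
= 84×364/817190 = 15288/408595

P(X=6) = 15288/408595 ≈ 3.74%


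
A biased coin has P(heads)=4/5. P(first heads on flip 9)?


Geometric: P(X=9) = (1-p)^(k-1)×p = (1/5)^8×4/5 = 4/1953125

P(X=9) = 4/1953125 ≈ 0.00%


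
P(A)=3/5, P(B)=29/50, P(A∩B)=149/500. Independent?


P(A)×P(B) = 87/250
P(A∩B) = 149/500
Not equal → NOT independent

No, not independent


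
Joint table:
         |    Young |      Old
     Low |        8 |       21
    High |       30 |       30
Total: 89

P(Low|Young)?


P(Low|Young) = 8/(8+30) = 8/38 = 4/19

P = 4/19 ≈ 21.05%


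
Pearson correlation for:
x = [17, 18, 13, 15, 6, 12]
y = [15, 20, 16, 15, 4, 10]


n=6, Σx=81, Σy=80, Σxy=1192, Σx²=1187, Σy²=1222
r = (6×1192 - 81×80)/√((6×1187 - 81²)(6×1222 - 80²))
= 672/√(561×932) = 672/√522852 ≈ 672/723.0851 ≈ 0.9294

r ≈ 0.9294


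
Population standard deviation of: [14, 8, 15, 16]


Mean = 53/4
  (14-53/4)²=9/16
  (8-53/4)²=441/16
  (15-53/4)²=49/16
  (16-53/4)²=121/16
Σ(x-μ)² = 155/4
σ² = (155/4)/4 = 155/16

σ = √(155/16) ≈ 3.1125


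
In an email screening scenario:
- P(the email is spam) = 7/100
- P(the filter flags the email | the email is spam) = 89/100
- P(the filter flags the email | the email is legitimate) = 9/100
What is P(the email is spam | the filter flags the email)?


Using Bayes' theorem:
P(A|B) = P(B|A)·P(A) / P(B)

P(the filter flags the email) = 89/100 × 7/100 + 9/100 × 93/100
= 623/10000 + 837/10000 = 73/500

P(the email is spam|the filter flags the email) = (623/10000) / (73/500) = 623/1460

P(the email is spam|the filter flags the email) = 623/1460 ≈ 42.67%


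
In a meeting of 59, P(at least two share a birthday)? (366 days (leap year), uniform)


P(all different) = Π(366-i)/366 for i=0..58
= 0.007112
P(match) = 1 - 0.007112 = 0.992888

P ≈ 0.9929 ≈ 99.29%


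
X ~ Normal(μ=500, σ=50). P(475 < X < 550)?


z₁=(475-500)/50=-0.5, z₂=(550-500)/50=1.0
P = Φ(1.0) - Φ(-0.5) = 0.841345 - 0.308538 = 0.532807 ≈ 0.5328

P(475 < X < 550) ≈ 0.5328


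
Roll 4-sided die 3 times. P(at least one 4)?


P(no 4)^3 = (3/4)^3 = 27/64
P(≥1) = 1 - 27/64 = 37/64

P = 37/64 ≈ 57.81%


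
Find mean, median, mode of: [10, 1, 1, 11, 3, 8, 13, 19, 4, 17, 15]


Sorted: [1, 1, 3, 4, 8, 10, 11, 13, 15, 17, 19]
Mean = 102/11
Median = 10
Freq: {10: 1, 1: 2, 11: 1, 3: 1, 8: 1, 13: 1, 19: 1, 4: 1, 17: 1, 15: 1}
Mode: [1]

Mean=102/11, Median=10, Mode=1


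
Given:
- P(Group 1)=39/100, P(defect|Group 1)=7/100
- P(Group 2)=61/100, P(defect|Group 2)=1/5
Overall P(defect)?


P(B) = Σ P(B|Aᵢ)×P(Aᵢ)
  7/100×39/100 = 273/10000
  1/5×61/100 = 61/500
Sum = 1493/10000

P(defect) = 1493/10000 ≈ 14.93%


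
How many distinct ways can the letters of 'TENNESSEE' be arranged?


Letters: 9, freq: {'T': 1, 'E': 4, 'N': 2, 'S': 2}
9!/(1!×4!×2!×2!) = 362880/96 = 3780

3780


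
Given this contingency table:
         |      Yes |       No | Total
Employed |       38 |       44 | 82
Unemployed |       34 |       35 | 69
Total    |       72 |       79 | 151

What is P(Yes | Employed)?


P(Yes | Employed) = 38/(38+44) = 38/82 = 19/41

P(Yes|Employed) = 19/41 ≈ 46.34%


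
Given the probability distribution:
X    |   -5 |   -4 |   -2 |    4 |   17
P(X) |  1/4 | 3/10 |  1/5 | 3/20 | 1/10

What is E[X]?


E[X] = Σ x·P(X=x)
= (-5)×(1/4) + (-4)×(3/10) + (-2)×(1/5) + (4)×(3/20) + (17)×(1/10)
= -11/20

E[X] = -11/20


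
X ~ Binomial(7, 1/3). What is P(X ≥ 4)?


P(X ≥ 4) = Σ P(X=i) for i=4..7
P(X=4) = 280/2187
P(X=5) = 28/729
P(X=6) = 14/2187
P(X=7) = 1/2187
Sum = 379/2187

P(X ≥ 4) = 379/2187 ≈ 17.33%


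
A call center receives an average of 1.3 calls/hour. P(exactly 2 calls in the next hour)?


Poisson(λ=1.3): P(X=2) = e^(-λ)×λ^k/k!
= e^(-1.3) × 1.3^2 / 2!
≈ 0.272531793 × 1.69 / 2 ≈ 0.230289

P(X=2) ≈ 0.230289 ≈ 23.03%


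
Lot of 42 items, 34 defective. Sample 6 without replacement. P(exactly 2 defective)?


Hypergeometric: C(34,2)×C(8,4)/C(42,6)
= 561×70/5245786 = 2805/374699

P(X=2) = 2805/374699 ≈ 0.75%


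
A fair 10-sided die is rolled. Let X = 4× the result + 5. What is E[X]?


E[die] = (1+10)/2 = 11/2
E[X] = 4×11/2 + 5 = 27

E[X] = 27


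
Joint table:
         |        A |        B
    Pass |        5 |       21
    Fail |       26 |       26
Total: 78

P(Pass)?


P(Pass) = (5+21)/78 = 26/78 = 1/3

P(Pass) = 1/3 ≈ 33.33%


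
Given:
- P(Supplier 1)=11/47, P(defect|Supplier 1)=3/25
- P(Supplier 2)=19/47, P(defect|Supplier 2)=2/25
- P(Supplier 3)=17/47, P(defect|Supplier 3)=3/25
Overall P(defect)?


P(B) = Σ P(B|Aᵢ)×P(Aᵢ)
  3/25×11/47 = 33/1175
  2/25×19/47 = 38/1175
  3/25×17/47 = 51/1175
Sum = 122/1175

P(defect) = 122/1175 ≈ 10.38%


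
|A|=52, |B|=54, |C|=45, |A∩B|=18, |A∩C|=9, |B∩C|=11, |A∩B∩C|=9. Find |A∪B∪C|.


|A∪B∪C| = 52+54+45-18-9-11+9 = 122

|A∪B∪C| = 122


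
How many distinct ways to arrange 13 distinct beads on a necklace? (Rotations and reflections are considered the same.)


Free circular arrangements: rotations and reflections both identified.
(n-1)!/2 = 12!/2 = 479001600/2 = 239500800

239500800


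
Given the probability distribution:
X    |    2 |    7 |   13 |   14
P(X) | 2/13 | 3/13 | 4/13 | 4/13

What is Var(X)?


E[X] = 133/13
E[X²] = 1615/13
Var(X) = E[X²] - (E[X])² = 1615/13 - 17689/169 = 3306/169

Var(X) = 3306/169 ≈ 19.5621


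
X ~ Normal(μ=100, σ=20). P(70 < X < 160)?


z₁=(70-100)/20=-1.5, z₂=(160-100)/20=3.0
P = Φ(3.0) - Φ(-1.5) = 0.998650 - 0.066807 = 0.931843 ≈ 0.9318

P(70 < X < 160) ≈ 0.9318


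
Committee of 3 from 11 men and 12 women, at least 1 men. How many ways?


Count by #men:
  1M,2W: C(11,1)×C(12,2)=726
  2M,1W: C(11,2)×C(12,1)=660
  3M,0W: C(11,3)×C(12,0)=165
Total = 1551

1551


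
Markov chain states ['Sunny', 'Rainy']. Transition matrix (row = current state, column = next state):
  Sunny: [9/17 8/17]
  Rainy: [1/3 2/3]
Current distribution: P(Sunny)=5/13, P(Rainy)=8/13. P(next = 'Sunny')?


P(next=Sunny) = Σᵢ P(now=i)×P(i→Sunny)
= 5/13×9/17 + 8/13×1/3
= 45/221 + 8/39 = 271/663

P = 271/663 ≈ 0.4087


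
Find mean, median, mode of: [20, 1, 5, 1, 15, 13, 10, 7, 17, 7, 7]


Sorted: [1, 1, 5, 7, 7, 7, 10, 13, 15, 17, 20]
Mean = 103/11
Median = 7
Freq: {20: 1, 1: 2, 5: 1, 15: 1, 13: 1, 10: 1, 7: 3, 17: 1}
Mode: [7]

Mean=103/11, Median=7, Mode=7


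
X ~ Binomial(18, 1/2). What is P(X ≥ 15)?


P(X ≥ 15) = Σ P(X=i) for i=15..18
P(X=15) = 51/16384
P(X=16) = 153/262144
P(X=17) = 9/131072
P(X=18) = 1/262144
Sum = 247/65536

P(X ≥ 15) = 247/65536 ≈ 0.38%


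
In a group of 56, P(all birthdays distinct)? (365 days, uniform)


P(all different) = Π(365-i)/365 for i=0..55
= (365/365)×(364/365)×...×(310/365)
= 0.011668

P ≈ 0.0117 ≈ 1.17%


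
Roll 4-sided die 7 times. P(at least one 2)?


P(no 2)^7 = (3/4)^7 = 2187/16384
P(≥1) = 1 - 2187/16384 = 14197/16384

P = 14197/16384 ≈ 86.65%


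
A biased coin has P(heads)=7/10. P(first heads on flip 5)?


Geometric: P(X=5) = (1-p)^(k-1)×p = (3/10)^4×7/10 = 567/100000

P(X=5) = 567/100000 ≈ 0.57%


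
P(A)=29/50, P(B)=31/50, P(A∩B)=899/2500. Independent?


P(A)×P(B) = 899/2500
P(A∩B) = 899/2500
Equal ✓ → Independent

Yes, independent


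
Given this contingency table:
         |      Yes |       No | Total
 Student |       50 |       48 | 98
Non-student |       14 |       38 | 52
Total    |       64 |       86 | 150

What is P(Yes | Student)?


P(Yes | Student) = 50/(50+48) = 50/98 = 25/49

P(Yes|Student) = 25/49 ≈ 51.02%


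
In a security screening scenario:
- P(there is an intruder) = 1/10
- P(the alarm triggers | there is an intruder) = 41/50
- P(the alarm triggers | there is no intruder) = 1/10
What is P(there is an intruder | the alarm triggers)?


Using Bayes' theorem:
P(A|B) = P(B|A)·P(A) / P(B)

P(the alarm triggers) = 41/50 × 1/10 + 1/10 × 9/10
= 41/500 + 9/100 = 43/250

P(there is an intruder|the alarm triggers) = (41/500) / (43/250) = 41/86

P(there is an intruder|the alarm triggers) = 41/86 ≈ 47.67%


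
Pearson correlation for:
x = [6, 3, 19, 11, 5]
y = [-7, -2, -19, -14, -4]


n=5, Σx=44, Σy=-46, Σxy=-583, Σx²=552, Σy²=626
r = (5×(-583) - 44×(-46))/√((5×552 - 44²)(5×626 - (-46)²))
= -891/√(824×1014) = -891/√835536 ≈ -891/914.0766 ≈ -0.9748

r ≈ -0.9748


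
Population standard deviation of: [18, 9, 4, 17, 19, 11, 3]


Mean = 81/7
  (18-81/7)²=2025/49
  (9-81/7)²=324/49
  (4-81/7)²=2809/49
  (17-81/7)²=1444/49
  (19-81/7)²=2704/49
  (11-81/7)²=16/49
  (3-81/7)²=3600/49
Σ(x-μ)² = 1846/7
σ² = (1846/7)/7 = 1846/49

σ = √(1846/49) ≈ 6.1379


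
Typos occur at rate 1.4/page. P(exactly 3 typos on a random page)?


Poisson(λ=1.4): P(X=3) = e^(-λ)×λ^k/k!
= e^(-1.4) × 1.4^3 / 3!
≈ 0.2465969639 × 2.744 / 6 ≈ 0.112777

P(X=3) ≈ 0.112777 ≈ 11.28%


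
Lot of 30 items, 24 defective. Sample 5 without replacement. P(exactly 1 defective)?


Hypergeometric: C(24,1)×C(6,4)/C(30,5)
= 24×15/142506 = 20/7917

P(X=1) = 20/7917 ≈ 0.25%


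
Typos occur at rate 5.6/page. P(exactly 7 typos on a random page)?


Poisson(λ=5.6): P(X=7) = e^(-λ)×λ^k/k!
= e^(-5.6) × 5.6^7 / 7!
≈ 0.003697863716 × 172709.484954 / 5040 ≈ 0.126717

P(X=7) ≈ 0.126717 ≈ 12.67%


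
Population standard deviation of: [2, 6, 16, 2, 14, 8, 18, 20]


Mean = 86/8 = 43/4
  (2-43/4)²=1225/16
  (6-43/4)²=361/16
  (16-43/4)²=441/16
  (2-43/4)²=1225/16
  (14-43/4)²=169/16
  (8-43/4)²=121/16
  (18-43/4)²=841/16
  (20-43/4)²=1369/16
Σ(x-μ)² = 719/2
σ² = (719/2)/8 = 719/16

σ = √(719/16) ≈ 6.7035


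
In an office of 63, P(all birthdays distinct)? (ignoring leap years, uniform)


P(all different) = Π(365-i)/365 for i=0..62
= (365/365)×(364/365)×...×(303/365)
= 0.003396

P ≈ 0.0034 ≈ 0.34%


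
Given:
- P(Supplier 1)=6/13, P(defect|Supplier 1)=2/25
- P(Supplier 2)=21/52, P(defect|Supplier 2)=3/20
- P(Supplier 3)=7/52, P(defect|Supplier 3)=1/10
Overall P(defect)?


P(B) = Σ P(B|Aᵢ)×P(Aᵢ)
  2/25×6/13 = 12/325
  3/20×21/52 = 63/1040
  1/10×7/52 = 7/520
Sum = 577/5200

P(defect) = 577/5200 ≈ 11.10%


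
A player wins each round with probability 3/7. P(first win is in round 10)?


Geometric: P(X=10) = (1-p)^(k-1)×p = (4/7)^9×3/7 = 786432/282475249

P(X=10) = 786432/282475249 ≈ 0.28%


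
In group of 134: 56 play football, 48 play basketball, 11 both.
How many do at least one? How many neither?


|A∪B| = 56+48-11 = 93
Neither = 134-93 = 41

At least one: 93; Neither: 41


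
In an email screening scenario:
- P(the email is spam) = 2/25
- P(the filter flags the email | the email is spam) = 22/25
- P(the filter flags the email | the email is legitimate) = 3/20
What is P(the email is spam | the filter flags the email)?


Using Bayes' theorem:
P(A|B) = P(B|A)·P(A) / P(B)

P(the filter flags the email) = 22/25 × 2/25 + 3/20 × 23/25
= 44/625 + 69/500 = 521/2500

P(the email is spam|the filter flags the email) = (44/625) / (521/2500) = 176/521

P(the email is spam|the filter flags the email) = 176/521 ≈ 33.78%


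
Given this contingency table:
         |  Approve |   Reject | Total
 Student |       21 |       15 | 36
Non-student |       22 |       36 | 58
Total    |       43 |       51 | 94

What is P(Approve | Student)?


P(Approve | Student) = 21/(21+15) = 21/36 = 7/12

P(Approve|Student) = 7/12 ≈ 58.33%


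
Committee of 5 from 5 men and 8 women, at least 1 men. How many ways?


Count by #men:
  1M,4W: C(5,1)×C(8,4)=350
  2M,3W: C(5,2)×C(8,3)=560
  3M,2W: C(5,3)×C(8,2)=280
  4M,1W: C(5,4)×C(8,1)=40
  5M,0W: C(5,5)×C(8,0)=1
Total = 1231

1231


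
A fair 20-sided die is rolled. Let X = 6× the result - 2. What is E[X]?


E[die] = (1+20)/2 = 21/2
E[X] = 6×21/2 - 2 = 61

E[X] = 61


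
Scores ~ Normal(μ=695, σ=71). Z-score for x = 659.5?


z = (x - μ)/σ = (659.5 - 695)/71 = -0.5

z = -0.5


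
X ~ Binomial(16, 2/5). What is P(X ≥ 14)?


P(X ≥ 14) = Σ P(X=i) for i=14..16
P(X=14) = 3538944/30517578125
P(X=15) = 1572864/152587890625
P(X=16) = 65536/152587890625
Sum = 3866624/30517578125

P(X ≥ 14) = 3866624/30517578125 ≈ 0.01%


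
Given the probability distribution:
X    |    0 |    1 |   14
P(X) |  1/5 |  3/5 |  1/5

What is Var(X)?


E[X] = 17/5
E[X²] = 199/5
Var(X) = E[X²] - (E[X])² = 199/5 - 289/25 = 706/25

Var(X) = 706/25 ≈ 28.2400


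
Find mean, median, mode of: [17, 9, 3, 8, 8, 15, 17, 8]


Sorted: [3, 8, 8, 8, 9, 15, 17, 17]
Mean = 85/8
Median = 17/2
Freq: {17: 2, 9: 1, 3: 1, 8: 3, 15: 1}
Mode: [8]

Mean=85/8, Median=17/2, Mode=8


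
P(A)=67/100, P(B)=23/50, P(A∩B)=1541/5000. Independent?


P(A)×P(B) = 1541/5000
P(A∩B) = 1541/5000
Equal ✓ → Independent

Yes, independent


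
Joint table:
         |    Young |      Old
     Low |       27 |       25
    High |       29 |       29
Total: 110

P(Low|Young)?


P(Low|Young) = 27/(27+29) = 27/56

P = 27/56 ≈ 48.21%


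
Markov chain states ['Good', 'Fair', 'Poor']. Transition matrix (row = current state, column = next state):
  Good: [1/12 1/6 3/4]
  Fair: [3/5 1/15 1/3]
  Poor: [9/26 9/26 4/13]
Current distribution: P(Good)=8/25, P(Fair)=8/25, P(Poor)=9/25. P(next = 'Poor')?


P(next=Poor) = Σᵢ P(now=i)×P(i→Poor)
= 8/25×3/4 + 8/25×1/3 + 9/25×4/13
= 6/25 + 8/75 + 36/325 = 446/975

P = 446/975 ≈ 0.4574


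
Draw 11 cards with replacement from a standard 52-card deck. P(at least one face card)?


P(not a face card) = 40/52 = 10/13
P(none in 11 draws) = (10/13)^11 = 100000000000/1792160394037
P(≥1 face card) = 1 - 100000000000/1792160394037 = 1692160394037/1792160394037

P = 1692160394037/1792160394037 ≈ 94.42%


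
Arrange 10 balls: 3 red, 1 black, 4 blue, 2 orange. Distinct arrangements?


10!/(3!×1!×4!×2!) = 12600

12600


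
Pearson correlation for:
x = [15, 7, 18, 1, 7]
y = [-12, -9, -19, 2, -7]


n=5, Σx=48, Σy=-45, Σxy=-632, Σx²=648, Σy²=639
r = (5×(-632) - 48×(-45))/√((5×648 - 48²)(5×639 - (-45)²))
= -1000/√(936×1170) = -1000/√1095120 ≈ -1000/1046.4798 ≈ -0.9556

r ≈ -0.9556


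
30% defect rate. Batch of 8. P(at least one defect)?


P(all good) = (7/10)^8 = 5764801/100000000
P(≥1 defect) = 94235199/100000000

P = 94235199/100000000 ≈ 94.24%


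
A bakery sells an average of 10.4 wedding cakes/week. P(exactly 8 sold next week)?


Poisson(λ=10.4): P(X=8) = e^(-λ)×λ^k/k!
= e^(-10.4) × 10.4^8 / 8!
≈ 3.043248301e-05 × 136856905.041 / 40320 ≈ 0.103296

P(X=8) ≈ 0.103296 ≈ 10.33%


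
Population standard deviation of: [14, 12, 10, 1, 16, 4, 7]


Mean = 64/7
  (14-64/7)²=1156/49
  (12-64/7)²=400/49
  (10-64/7)²=36/49
  (1-64/7)²=3249/49
  (16-64/7)²=2304/49
  (4-64/7)²=1296/49
  (7-64/7)²=225/49
Σ(x-μ)² = 1238/7
σ² = (1238/7)/7 = 1238/49

σ = √(1238/49) ≈ 5.0265


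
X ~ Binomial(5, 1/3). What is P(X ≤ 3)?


P(X ≤ 3) = Σ P(X=i) for i=0..3
P(X=0) = 32/243
P(X=1) = 80/243
P(X=2) = 80/243
P(X=3) = 40/243
Sum = 232/243

P(X ≤ 3) = 232/243 ≈ 95.47%


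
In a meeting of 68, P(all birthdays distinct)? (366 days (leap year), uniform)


P(all different) = Π(366-i)/366 for i=0..67
= (366/366)×(365/366)×...×(299/366)
= 0.001299

P ≈ 0.0013 ≈ 0.13%


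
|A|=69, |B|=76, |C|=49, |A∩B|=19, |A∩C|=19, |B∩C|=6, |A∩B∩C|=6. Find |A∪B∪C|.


|A∪B∪C| = 69+76+49-19-19-6+6 = 156

|A∪B∪C| = 156


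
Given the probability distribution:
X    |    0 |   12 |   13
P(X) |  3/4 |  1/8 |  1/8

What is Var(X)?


E[X] = 25/8
E[X²] = 313/8
Var(X) = E[X²] - (E[X])² = 313/8 - 625/64 = 1879/64

Var(X) = 1879/64 ≈ 29.3594


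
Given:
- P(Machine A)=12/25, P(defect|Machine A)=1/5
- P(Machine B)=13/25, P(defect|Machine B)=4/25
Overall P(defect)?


P(B) = Σ P(B|Aᵢ)×P(Aᵢ)
  1/5×12/25 = 12/125
  4/25×13/25 = 52/625
Sum = 112/625

P(defect) = 112/625 ≈ 17.92%


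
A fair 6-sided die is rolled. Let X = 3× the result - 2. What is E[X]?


E[die] = (1+6)/2 = 7/2
E[X] = 3×7/2 - 2 = 17/2

E[X] = 17/2


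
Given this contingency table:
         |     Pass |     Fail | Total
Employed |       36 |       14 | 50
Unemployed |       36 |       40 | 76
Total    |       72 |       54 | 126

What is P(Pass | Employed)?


P(Pass | Employed) = 36/(36+14) = 36/50 = 18/25

P(Pass|Employed) = 18/25 ≈ 72.00%


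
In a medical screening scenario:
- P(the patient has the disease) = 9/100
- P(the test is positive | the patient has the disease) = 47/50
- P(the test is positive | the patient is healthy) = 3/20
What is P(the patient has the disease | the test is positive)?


Using Bayes' theorem:
P(A|B) = P(B|A)·P(A) / P(B)

P(the test is positive) = 47/50 × 9/100 + 3/20 × 91/100
= 423/5000 + 273/2000 = 2211/10000

P(the patient has the disease|the test is positive) = (423/5000) / (2211/10000) = 282/737

P(the patient has the disease|the test is positive) = 282/737 ≈ 38.26%


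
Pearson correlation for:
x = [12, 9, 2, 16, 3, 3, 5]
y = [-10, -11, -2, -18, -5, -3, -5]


n=7, Σx=50, Σy=-54, Σxy=-560, Σx²=528, Σy²=608
r = (7×(-560) - 50×(-54))/√((7×528 - 50²)(7×608 - (-54)²))
= -1220/√(1196×1340) = -1220/√1602640 ≈ -1220/1265.9542 ≈ -0.9637

r ≈ -0.9637


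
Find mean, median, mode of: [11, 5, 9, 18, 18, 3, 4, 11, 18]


Sorted: [3, 4, 5, 9, 11, 11, 18, 18, 18]
Mean = 97/9
Median = 11
Freq: {11: 2, 5: 1, 9: 1, 18: 3, 3: 1, 4: 1}
Mode: [18]

Mean=97/9, Median=11, Mode=18


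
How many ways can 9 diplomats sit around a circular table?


Circular arrangements of 9 distinct objects: fix one position to break rotational symmetry.
(n-1)! = 8! = 40320

40320


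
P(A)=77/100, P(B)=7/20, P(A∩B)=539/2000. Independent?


P(A)×P(B) = 539/2000
P(A∩B) = 539/2000
Equal ✓ → Independent

Yes, independent


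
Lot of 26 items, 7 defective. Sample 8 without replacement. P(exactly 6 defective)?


Hypergeometric: C(7,6)×C(19,2)/C(26,8)
= 7×171/1562275 = 63/82225

P(X=6) = 63/82225 ≈ 0.08%


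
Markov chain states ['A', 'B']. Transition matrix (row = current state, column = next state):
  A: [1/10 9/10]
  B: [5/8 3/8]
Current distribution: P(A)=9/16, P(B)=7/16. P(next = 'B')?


P(next=B) = Σᵢ P(now=i)×P(i→B)
= 9/16×9/10 + 7/16×3/8
= 81/160 + 21/128 = 429/640

P = 429/640 ≈ 0.6703


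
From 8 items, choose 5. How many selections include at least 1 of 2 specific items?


Complement: C(8,5) - C(6,5) = 56 - 6 = 50

50


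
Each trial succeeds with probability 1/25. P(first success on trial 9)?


Geometric: P(X=9) = (1-p)^(k-1)×p = (24/25)^8×1/25 = 110075314176/3814697265625

P(X=9) = 110075314176/3814697265625 ≈ 2.89%


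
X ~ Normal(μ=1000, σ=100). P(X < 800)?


z = (800-1000)/100 = -2.0
P(Z < -2.0) = 0.0228

P(X < 800) ≈ 0.0228


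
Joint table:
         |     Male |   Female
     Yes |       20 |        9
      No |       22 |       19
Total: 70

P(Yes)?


P(Yes) = (20+9)/70 = 29/70

P(Yes) = 29/70 ≈ 41.43%


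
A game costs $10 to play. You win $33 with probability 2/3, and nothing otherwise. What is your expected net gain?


E[gain] = (33-10)×2/3 + (-10)×1/3
= 46/3 - 10/3 = 12

Expected net gain = $12 ≈ $12.00


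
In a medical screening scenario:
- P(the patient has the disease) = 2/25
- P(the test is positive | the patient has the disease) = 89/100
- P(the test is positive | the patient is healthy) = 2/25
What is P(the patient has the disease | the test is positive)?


Using Bayes' theorem:
P(A|B) = P(B|A)·P(A) / P(B)

P(the test is positive) = 89/100 × 2/25 + 2/25 × 23/25
= 89/1250 + 46/625 = 181/1250

P(the patient has the disease|the test is positive) = (89/1250) / (181/1250) = 89/181

P(the patient has the disease|the test is positive) = 89/181 ≈ 49.17%
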